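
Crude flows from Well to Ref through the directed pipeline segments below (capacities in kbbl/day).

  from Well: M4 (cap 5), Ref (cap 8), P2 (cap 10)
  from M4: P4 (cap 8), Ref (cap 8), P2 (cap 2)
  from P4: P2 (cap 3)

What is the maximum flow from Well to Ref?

13

Augment Well→Ref: bottleneck 8, flow now 8.
Augment Well→M4→Ref: bottleneck 5, flow now 13.
No augmenting path remains; maximum flow = 13.
In the residual graph, reachable from Well: {Well, P2}.
Min-cut edges: Well→M4 (5), Well→Ref (8); capacity 5 + 8 = 13.
This cut is saturated, so no flow can exceed 13.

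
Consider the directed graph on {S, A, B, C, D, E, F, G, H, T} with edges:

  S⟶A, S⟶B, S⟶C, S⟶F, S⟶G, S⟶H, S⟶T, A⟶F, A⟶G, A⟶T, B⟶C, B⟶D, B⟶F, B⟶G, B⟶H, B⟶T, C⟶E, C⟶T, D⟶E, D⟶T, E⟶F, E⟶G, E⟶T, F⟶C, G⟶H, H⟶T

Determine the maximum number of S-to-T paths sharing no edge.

6

Assign every edge capacity 1; by Menger, the answer equals the max flow.
Path S→T (+1); total 1.
Path S→A→T (+1); total 2.
Path S→B→T (+1); total 3.
Path S→C→T (+1); total 4.
Path S→H→T (+1); total 5.
Path S→F→C→E→T (+1); total 6.
No residual S→T path; max flow = 6.
Certifying cut of size 6: {H→T, S→A, S→B, S→C, S→F, S→T}.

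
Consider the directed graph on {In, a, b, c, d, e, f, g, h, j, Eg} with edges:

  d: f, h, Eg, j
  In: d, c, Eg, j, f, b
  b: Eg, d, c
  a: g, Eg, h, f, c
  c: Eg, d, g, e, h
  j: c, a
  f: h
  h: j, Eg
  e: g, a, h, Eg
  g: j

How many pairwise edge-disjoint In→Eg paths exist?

6

Assign every edge capacity 1; by Menger, the answer equals the max flow.
Path In→Eg (+1); total 1.
Path In→b→Eg (+1); total 2.
Path In→c→Eg (+1); total 3.
Path In→d→Eg (+1); total 4.
Path In→f→h→Eg (+1); total 5.
Path In→j→a→Eg (+1); total 6.
No residual In→Eg path; max flow = 6.
Certifying cut of size 6: {In→Eg, In→b, In→c, In→d, In→f, In→j}.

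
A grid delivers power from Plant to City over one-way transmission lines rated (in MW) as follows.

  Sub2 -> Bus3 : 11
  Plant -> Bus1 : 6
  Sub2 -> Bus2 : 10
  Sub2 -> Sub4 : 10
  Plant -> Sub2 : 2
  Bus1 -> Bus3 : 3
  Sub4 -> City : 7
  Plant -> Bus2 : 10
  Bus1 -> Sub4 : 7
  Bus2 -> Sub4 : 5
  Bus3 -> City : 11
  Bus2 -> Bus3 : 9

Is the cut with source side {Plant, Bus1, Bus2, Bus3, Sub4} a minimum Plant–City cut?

Given cut capacity: 2 + 11 + 7 = 20.
Augment Plant→Sub2→Bus3→City: bottleneck 2, flow now 2.
Augment Plant→Bus1→Bus3→City: bottleneck 3, flow now 5.
Augment Plant→Bus1→Sub4→City: bottleneck 3, flow now 8.
Augment Plant→Bus2→Bus3→City: bottleneck 6, flow now 14.
Augment Plant→Bus2→Sub4→City: bottleneck 4, flow now 18.
No augmenting path remains; maximum flow = 18.
In the residual graph, reachable from Plant: {Plant}.
Min-cut edges: Plant→Sub2 (2), Plant→Bus1 (6), Plant→Bus2 (10); capacity 2 + 6 + 10 = 18.
Cut capacity 20 exceeds the max flow 18, so it is not minimum.

No — its capacity is 20, but the minimum cut has capacity 18.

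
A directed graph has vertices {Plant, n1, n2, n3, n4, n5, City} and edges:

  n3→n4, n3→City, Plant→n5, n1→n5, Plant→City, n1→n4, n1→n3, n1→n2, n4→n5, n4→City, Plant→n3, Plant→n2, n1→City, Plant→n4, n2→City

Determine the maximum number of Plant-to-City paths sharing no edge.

4

Assign every edge capacity 1; by Menger, the answer equals the max flow.
Path Plant→City (+1); total 1.
Path Plant→n2→City (+1); total 2.
Path Plant→n3→City (+1); total 3.
Path Plant→n4→City (+1); total 4.
No residual Plant→City path; max flow = 4.
Certifying cut of size 4: {Plant→City, Plant→n2, Plant→n3, Plant→n4}.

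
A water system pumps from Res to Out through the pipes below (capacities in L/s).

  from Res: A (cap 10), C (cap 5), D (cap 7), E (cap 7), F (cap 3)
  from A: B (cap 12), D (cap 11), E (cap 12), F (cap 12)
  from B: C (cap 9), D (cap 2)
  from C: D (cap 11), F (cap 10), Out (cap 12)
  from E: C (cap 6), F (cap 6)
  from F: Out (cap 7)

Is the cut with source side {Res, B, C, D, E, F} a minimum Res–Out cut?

Given cut capacity: 10 + 12 + 7 = 29.
Augment Res→C→Out: bottleneck 5, flow now 5.
Augment Res→F→Out: bottleneck 3, flow now 8.
Augment Res→A→F→Out: bottleneck 4, flow now 12.
Augment Res→E→C→Out: bottleneck 6, flow now 18.
Augment Res→A→B→C→Out: bottleneck 1, flow now 19.
No augmenting path remains; maximum flow = 19.
In the residual graph, reachable from Res: {Res, A, B, C, D, E, F}.
Min-cut edges: C→Out (12), F→Out (7); capacity 12 + 7 = 19.
Cut capacity 29 exceeds the max flow 19, so it is not minimum.

No — its capacity is 29, but the minimum cut has capacity 19.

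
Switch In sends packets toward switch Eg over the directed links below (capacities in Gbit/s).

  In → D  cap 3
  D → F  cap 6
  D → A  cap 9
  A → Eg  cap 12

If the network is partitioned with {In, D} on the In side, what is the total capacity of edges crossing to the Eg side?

15

Edges leaving {In, D}: D→F (6), D→A (9).
Cut capacity = 6 + 9 = 15.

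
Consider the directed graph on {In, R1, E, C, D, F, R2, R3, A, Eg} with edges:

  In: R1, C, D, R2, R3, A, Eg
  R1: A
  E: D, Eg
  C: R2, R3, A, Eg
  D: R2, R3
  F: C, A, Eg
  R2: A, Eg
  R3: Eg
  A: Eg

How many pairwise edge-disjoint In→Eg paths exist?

Assign every edge capacity 1; by Menger, the answer equals the max flow.
Path In→Eg (+1); total 1.
Path In→C→Eg (+1); total 2.
Path In→R2→Eg (+1); total 3.
Path In→R3→Eg (+1); total 4.
Path In→A→Eg (+1); total 5.
No residual In→Eg path; max flow = 5.
Certifying cut of size 5: {A→Eg, In→C, In→Eg, R2→Eg, R3→Eg}.

5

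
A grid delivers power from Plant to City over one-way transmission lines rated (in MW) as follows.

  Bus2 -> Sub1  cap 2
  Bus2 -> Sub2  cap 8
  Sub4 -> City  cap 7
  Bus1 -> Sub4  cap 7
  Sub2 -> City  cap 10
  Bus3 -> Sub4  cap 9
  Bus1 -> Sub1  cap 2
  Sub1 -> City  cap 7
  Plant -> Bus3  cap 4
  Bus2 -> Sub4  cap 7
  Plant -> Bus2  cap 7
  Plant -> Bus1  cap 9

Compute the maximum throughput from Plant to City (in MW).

Augment Plant→Bus1→Sub4→City: bottleneck 7, flow now 7.
Augment Plant→Bus1→Sub1→City: bottleneck 2, flow now 9.
Augment Plant→Bus2→Sub2→City: bottleneck 7, flow now 16.
No augmenting path remains; maximum flow = 16.
In the residual graph, reachable from Plant: {Plant, Bus1, Bus3, Sub4}.
Min-cut edges: Plant→Bus2 (7), Bus1→Sub1 (2), Sub4→City (7); capacity 7 + 2 + 7 = 16.
This cut is saturated, so no flow can exceed 16.

16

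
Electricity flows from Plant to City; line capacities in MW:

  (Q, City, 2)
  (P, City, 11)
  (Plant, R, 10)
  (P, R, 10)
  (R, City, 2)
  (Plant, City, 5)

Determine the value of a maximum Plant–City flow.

7

Augment Plant→City: bottleneck 5, flow now 5.
Augment Plant→R→City: bottleneck 2, flow now 7.
No augmenting path remains; maximum flow = 7.
In the residual graph, reachable from Plant: {Plant, R}.
Min-cut edges: Plant→City (5), R→City (2); capacity 5 + 2 = 7.
This cut is saturated, so no flow can exceed 7.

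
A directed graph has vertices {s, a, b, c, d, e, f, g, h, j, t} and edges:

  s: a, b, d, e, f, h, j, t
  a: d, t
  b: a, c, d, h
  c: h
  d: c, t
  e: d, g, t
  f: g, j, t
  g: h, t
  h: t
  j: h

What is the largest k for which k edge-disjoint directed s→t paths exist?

Assign every edge capacity 1; by Menger, the answer equals the max flow.
Path s→t (+1); total 1.
Path s→a→t (+1); total 2.
Path s→d→t (+1); total 3.
Path s→e→t (+1); total 4.
Path s→f→t (+1); total 5.
Path s→h→t (+1); total 6.
No residual s→t path; max flow = 6.
Certifying cut of size 6: {a→t, d→t, h→t, s→e, s→f, s→t}.

6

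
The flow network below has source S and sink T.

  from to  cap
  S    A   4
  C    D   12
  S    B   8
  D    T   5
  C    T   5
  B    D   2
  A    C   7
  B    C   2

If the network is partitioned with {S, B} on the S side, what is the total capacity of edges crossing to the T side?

8

Edges leaving {S, B}: S→A (4), B→C (2), B→D (2).
Cut capacity = 4 + 2 + 2 = 8.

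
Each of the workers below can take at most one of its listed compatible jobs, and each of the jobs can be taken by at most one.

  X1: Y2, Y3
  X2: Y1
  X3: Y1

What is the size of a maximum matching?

2

Unit-capacity flow: source→left, listed edges, right→sink; max matching = max flow.
Augmenting path X1→Y2 (+1); matched 1.
Augmenting path X2→Y1 (+1); matched 2.
No augmenting path remains; maximum matching = 2.
König certificate: {X1, Y1} is a vertex cover of size 2 (every listed pair touches it), so no matching can be larger.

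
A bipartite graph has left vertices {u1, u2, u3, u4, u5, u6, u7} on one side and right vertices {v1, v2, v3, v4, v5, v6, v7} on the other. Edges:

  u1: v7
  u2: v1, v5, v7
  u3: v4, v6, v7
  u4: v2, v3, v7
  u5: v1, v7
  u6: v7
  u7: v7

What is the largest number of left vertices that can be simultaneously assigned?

Unit-capacity flow: source→left, listed edges, right→sink; max matching = max flow.
Augmenting path u1→v7 (+1); matched 1.
Augmenting path u2→v1 (+1); matched 2.
Augmenting path u3→v4 (+1); matched 3.
Augmenting path u4→v2 (+1); matched 4.
Augmenting path u5→v1→u2→v5 (+1); matched 5.
No augmenting path remains; maximum matching = 5.
König certificate: {u2, u3, u4, u5, v7} is a vertex cover of size 5 (every listed pair touches it), so no matching can be larger.

5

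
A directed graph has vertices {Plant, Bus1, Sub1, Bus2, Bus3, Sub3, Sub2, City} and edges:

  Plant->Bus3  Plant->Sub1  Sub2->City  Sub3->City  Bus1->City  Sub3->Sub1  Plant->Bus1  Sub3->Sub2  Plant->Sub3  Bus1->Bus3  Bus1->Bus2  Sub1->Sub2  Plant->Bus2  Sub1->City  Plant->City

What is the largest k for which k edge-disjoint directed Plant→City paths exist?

Assign every edge capacity 1; by Menger, the answer equals the max flow.
Path Plant→City (+1); total 1.
Path Plant→Bus1→City (+1); total 2.
Path Plant→Sub1→City (+1); total 3.
Path Plant→Sub3→City (+1); total 4.
No residual Plant→City path; max flow = 4.
Certifying cut of size 4: {Plant→Bus1, Plant→City, Plant→Sub1, Plant→Sub3}.

4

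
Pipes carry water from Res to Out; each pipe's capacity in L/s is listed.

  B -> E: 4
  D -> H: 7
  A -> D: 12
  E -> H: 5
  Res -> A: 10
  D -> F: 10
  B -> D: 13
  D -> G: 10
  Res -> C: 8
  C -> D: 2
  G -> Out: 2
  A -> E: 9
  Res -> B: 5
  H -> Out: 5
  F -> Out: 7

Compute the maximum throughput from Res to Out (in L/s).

Augment Res→A→D→F→Out: bottleneck 7, flow now 7.
Augment Res→A→D→G→Out: bottleneck 2, flow now 9.
Augment Res→A→D→H→Out: bottleneck 1, flow now 10.
Augment Res→B→D→H→Out: bottleneck 4, flow now 14.
No augmenting path remains; maximum flow = 14.
In the residual graph, reachable from Res: {Res, A, B, C, D, E, F, G, H}.
Min-cut edges: F→Out (7), G→Out (2), H→Out (5); capacity 7 + 2 + 5 = 14.
This cut is saturated, so no flow can exceed 14.

14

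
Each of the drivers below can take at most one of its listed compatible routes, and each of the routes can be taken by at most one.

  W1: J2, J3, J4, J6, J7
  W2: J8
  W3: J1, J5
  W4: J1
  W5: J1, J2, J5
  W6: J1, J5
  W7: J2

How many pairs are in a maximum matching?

Unit-capacity flow: source→left, listed edges, right→sink; max matching = max flow.
Augmenting path W1→J2 (+1); matched 1.
Augmenting path W2→J8 (+1); matched 2.
Augmenting path W3→J1 (+1); matched 3.
Augmenting path W5→J5 (+1); matched 4.
Augmenting path W7→J2→W1→J3 (+1); matched 5.
No augmenting path remains; maximum matching = 5.
König certificate: {W1, W2, J1, J2, J5} is a vertex cover of size 5 (every listed pair touches it), so no matching can be larger.

5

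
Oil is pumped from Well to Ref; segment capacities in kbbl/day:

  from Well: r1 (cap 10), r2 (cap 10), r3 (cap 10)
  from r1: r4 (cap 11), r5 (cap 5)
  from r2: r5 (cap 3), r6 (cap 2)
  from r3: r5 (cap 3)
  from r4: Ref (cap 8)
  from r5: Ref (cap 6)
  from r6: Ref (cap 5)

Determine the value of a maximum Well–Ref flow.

16

Augment Well→r1→r4→Ref: bottleneck 8, flow now 8.
Augment Well→r1→r5→Ref: bottleneck 2, flow now 10.
Augment Well→r2→r5→Ref: bottleneck 3, flow now 13.
Augment Well→r2→r6→Ref: bottleneck 2, flow now 15.
Augment Well→r3→r5→Ref: bottleneck 1, flow now 16.
No augmenting path remains; maximum flow = 16.
In the residual graph, reachable from Well: {Well, r1, r2, r3, r4, r5}.
Min-cut edges: r2→r6 (2), r4→Ref (8), r5→Ref (6); capacity 2 + 8 + 6 = 16.
This cut is saturated, so no flow can exceed 16.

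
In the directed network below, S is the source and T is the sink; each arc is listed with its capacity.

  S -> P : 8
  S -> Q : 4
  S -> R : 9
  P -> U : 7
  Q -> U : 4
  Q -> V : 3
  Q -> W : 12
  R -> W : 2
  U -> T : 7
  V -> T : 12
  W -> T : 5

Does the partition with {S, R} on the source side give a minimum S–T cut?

No — its capacity is 14, but the minimum cut has capacity 13.

Given cut capacity: 8 + 4 + 2 = 14.
Augment S→P→U→T: bottleneck 7, flow now 7.
Augment S→Q→V→T: bottleneck 3, flow now 10.
Augment S→Q→W→T: bottleneck 1, flow now 11.
Augment S→R→W→T: bottleneck 2, flow now 13.
No augmenting path remains; maximum flow = 13.
In the residual graph, reachable from S: {S, P, R}.
Min-cut edges: S→Q (4), P→U (7), R→W (2); capacity 4 + 7 + 2 = 13.
Cut capacity 14 exceeds the max flow 13, so it is not minimum.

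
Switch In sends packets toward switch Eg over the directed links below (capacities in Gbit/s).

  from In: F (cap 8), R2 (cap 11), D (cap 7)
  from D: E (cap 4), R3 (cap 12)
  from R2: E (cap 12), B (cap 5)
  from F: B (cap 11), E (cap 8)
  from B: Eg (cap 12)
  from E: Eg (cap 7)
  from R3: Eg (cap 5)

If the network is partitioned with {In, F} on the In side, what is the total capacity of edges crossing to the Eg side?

Edges leaving {In, F}: In→D (7), In→R2 (11), F→B (11), F→E (8).
Cut capacity = 7 + 11 + 11 + 8 = 37.

37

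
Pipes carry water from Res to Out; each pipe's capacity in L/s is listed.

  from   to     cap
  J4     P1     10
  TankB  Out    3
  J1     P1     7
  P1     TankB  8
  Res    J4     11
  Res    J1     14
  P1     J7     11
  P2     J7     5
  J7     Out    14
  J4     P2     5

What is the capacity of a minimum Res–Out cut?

17

Augment Res→J4→P1→J7→Out: bottleneck 10, flow now 10.
Augment Res→J4→P2→J7→Out: bottleneck 1, flow now 11.
Augment Res→J1→P1→J7→Out: bottleneck 1, flow now 12.
Augment Res→J1→P1→TankB→Out: bottleneck 3, flow now 15.
Augment Res→J1→P1→J4→P2→J7→Out: bottleneck 2, flow now 17. (uses reverse residual edge)
No augmenting path remains; maximum flow = 17.
By max-flow min-cut, the minimum cut capacity equals the max flow.
In the residual graph, reachable from Res: {Res, J4, J1, P1, P2, J7, TankB}.
Min-cut edges: J7→Out (14), TankB→Out (3); capacity 14 + 3 = 17.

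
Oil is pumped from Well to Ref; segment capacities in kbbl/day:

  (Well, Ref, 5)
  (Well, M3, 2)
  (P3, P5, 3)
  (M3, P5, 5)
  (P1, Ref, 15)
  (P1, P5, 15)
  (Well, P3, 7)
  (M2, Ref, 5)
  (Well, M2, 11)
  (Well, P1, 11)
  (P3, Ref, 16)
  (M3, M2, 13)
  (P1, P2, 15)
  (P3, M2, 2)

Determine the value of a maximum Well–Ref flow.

Augment Well→Ref: bottleneck 5, flow now 5.
Augment Well→P1→Ref: bottleneck 11, flow now 16.
Augment Well→P3→Ref: bottleneck 7, flow now 23.
Augment Well→M2→Ref: bottleneck 5, flow now 28.
No augmenting path remains; maximum flow = 28.
In the residual graph, reachable from Well: {Well, M3, P5, M2}.
Min-cut edges: Well→P1 (11), Well→P3 (7), Well→Ref (5), M2→Ref (5); capacity 11 + 7 + 5 + 5 = 28.
This cut is saturated, so no flow can exceed 28.

28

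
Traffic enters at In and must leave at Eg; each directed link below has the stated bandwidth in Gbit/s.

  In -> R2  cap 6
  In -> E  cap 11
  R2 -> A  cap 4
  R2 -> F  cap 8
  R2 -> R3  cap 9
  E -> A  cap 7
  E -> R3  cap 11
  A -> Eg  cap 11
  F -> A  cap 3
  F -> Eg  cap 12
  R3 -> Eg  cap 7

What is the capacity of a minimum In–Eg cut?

Augment In→R2→A→Eg: bottleneck 4, flow now 4.
Augment In→R2→F→Eg: bottleneck 2, flow now 6.
Augment In→E→A→Eg: bottleneck 7, flow now 13.
Augment In→E→R3→Eg: bottleneck 4, flow now 17.
No augmenting path remains; maximum flow = 17.
By max-flow min-cut, the minimum cut capacity equals the max flow.
In the residual graph, reachable from In: {In}.
Min-cut edges: In→R2 (6), In→E (11); capacity 6 + 11 = 17.

17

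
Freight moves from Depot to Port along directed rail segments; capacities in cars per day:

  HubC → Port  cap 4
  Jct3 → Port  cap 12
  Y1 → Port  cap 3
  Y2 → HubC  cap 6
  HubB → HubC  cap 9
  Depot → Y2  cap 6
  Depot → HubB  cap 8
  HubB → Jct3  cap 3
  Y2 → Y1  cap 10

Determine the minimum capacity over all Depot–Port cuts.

Augment Depot→Y2→Y1→Port: bottleneck 3, flow now 3.
Augment Depot→Y2→HubC→Port: bottleneck 3, flow now 6.
Augment Depot→HubB→Jct3→Port: bottleneck 3, flow now 9.
Augment Depot→HubB→HubC→Port: bottleneck 1, flow now 10.
No augmenting path remains; maximum flow = 10.
By max-flow min-cut, the minimum cut capacity equals the max flow.
In the residual graph, reachable from Depot: {Depot, Y2, HubB, Y1, HubC}.
Min-cut edges: HubB→Jct3 (3), Y1→Port (3), HubC→Port (4); capacity 3 + 3 + 4 = 10.

10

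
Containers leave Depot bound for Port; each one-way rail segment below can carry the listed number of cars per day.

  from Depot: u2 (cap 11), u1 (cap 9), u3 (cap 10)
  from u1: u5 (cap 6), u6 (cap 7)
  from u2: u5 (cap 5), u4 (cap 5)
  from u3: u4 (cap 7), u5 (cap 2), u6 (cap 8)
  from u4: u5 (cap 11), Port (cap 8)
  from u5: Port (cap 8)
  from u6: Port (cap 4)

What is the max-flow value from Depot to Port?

Augment Depot→u1→u5→Port: bottleneck 6, flow now 6.
Augment Depot→u1→u6→Port: bottleneck 3, flow now 9.
Augment Depot→u2→u4→Port: bottleneck 5, flow now 14.
Augment Depot→u2→u5→Port: bottleneck 2, flow now 16.
Augment Depot→u3→u4→Port: bottleneck 3, flow now 19.
Augment Depot→u3→u6→Port: bottleneck 1, flow now 20.
No augmenting path remains; maximum flow = 20.
In the residual graph, reachable from Depot: {Depot, u1, u2, u3, u4, u5, u6}.
Min-cut edges: u4→Port (8), u5→Port (8), u6→Port (4); capacity 8 + 8 + 4 = 20.
This cut is saturated, so no flow can exceed 20.

20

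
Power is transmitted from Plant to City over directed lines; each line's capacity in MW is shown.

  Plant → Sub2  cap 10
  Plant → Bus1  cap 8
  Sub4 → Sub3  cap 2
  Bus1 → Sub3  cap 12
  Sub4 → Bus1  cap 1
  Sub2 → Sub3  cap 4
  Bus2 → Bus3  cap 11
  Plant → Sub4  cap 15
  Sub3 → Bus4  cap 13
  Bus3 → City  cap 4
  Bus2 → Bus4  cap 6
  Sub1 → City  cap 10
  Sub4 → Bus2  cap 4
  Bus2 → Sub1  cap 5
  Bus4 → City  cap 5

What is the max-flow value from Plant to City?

9

Augment Plant→Sub4→Bus2→Bus4→City: bottleneck 4, flow now 4.
Augment Plant→Sub4→Sub3→Bus4→City: bottleneck 1, flow now 5.
Augment Plant→Sub4→Sub3→Bus4→Bus2→Sub1→City: bottleneck 1, flow now 6. (uses reverse residual edge)
Augment Plant→Bus1→Sub3→Bus4→Bus2→Sub1→City: bottleneck 3, flow now 9. (uses reverse residual edge)
No augmenting path remains; maximum flow = 9.
In the residual graph, reachable from Plant: {Plant, Sub4, Bus1, Sub2, Sub3, Bus4}.
Min-cut edges: Sub4→Bus2 (4), Bus4→City (5); capacity 4 + 5 = 9.
This cut is saturated, so no flow can exceed 9.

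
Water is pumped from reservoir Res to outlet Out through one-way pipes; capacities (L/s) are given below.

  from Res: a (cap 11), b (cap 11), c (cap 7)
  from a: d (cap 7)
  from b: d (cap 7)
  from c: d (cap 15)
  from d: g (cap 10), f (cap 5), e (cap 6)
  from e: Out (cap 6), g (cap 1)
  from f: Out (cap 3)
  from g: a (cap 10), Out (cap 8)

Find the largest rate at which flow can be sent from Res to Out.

Augment Res→a→d→e→Out: bottleneck 6, flow now 6.
Augment Res→a→d→f→Out: bottleneck 1, flow now 7.
Augment Res→b→d→f→Out: bottleneck 2, flow now 9.
Augment Res→b→d→g→Out: bottleneck 5, flow now 14.
Augment Res→c→d→g→Out: bottleneck 3, flow now 17.
No augmenting path remains; maximum flow = 17.
In the residual graph, reachable from Res: {Res, a, b, c, d, f, g}.
Min-cut edges: d→e (6), f→Out (3), g→Out (8); capacity 6 + 3 + 8 = 17.
This cut is saturated, so no flow can exceed 17.

17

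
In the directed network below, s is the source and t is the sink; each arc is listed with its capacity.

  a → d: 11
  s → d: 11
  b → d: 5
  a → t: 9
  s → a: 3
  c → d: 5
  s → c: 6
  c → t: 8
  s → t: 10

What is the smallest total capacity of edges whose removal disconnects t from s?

Augment s→t: bottleneck 10, flow now 10.
Augment s→a→t: bottleneck 3, flow now 13.
Augment s→c→t: bottleneck 6, flow now 19.
No augmenting path remains; maximum flow = 19.
By max-flow min-cut, the minimum cut capacity equals the max flow.
In the residual graph, reachable from s: {s, d}.
Min-cut edges: s→a (3), s→c (6), s→t (10); capacity 3 + 6 + 10 = 19.

19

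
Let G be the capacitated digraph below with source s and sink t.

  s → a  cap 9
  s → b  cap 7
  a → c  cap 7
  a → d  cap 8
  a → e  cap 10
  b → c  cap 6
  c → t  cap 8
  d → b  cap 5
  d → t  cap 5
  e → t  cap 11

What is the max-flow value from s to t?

Augment s→a→c→t: bottleneck 7, flow now 7.
Augment s→a→d→t: bottleneck 2, flow now 9.
Augment s→b→c→t: bottleneck 1, flow now 10.
Augment s→b→c→a→d→t: bottleneck 3, flow now 13. (uses reverse residual edge)
Augment s→b→c→a→e→t: bottleneck 2, flow now 15. (uses reverse residual edge)
No augmenting path remains; maximum flow = 15.
In the residual graph, reachable from s: {s, b}.
Min-cut edges: s→a (9), b→c (6); capacity 9 + 6 = 15.
This cut is saturated, so no flow can exceed 15.

15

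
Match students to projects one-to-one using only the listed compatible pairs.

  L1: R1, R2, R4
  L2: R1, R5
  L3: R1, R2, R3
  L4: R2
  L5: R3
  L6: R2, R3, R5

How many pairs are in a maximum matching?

Unit-capacity flow: source→left, listed edges, right→sink; max matching = max flow.
Augmenting path L1→R1 (+1); matched 1.
Augmenting path L2→R5 (+1); matched 2.
Augmenting path L3→R2 (+1); matched 3.
Augmenting path L5→R3 (+1); matched 4.
Augmenting path L4→R2→L3→R1→L1→R4 (+1); matched 5.
No augmenting path remains; maximum matching = 5.
König certificate: {L1, R1, R2, R3, R5} is a vertex cover of size 5 (every listed pair touches it), so no matching can be larger.

5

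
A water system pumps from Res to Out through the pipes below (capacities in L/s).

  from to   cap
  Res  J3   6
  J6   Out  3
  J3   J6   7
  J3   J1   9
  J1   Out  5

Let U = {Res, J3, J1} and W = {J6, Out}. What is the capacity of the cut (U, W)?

Edges leaving {Res, J3, J1}: J3→J6 (7), J1→Out (5).
Cut capacity = 7 + 5 = 12.

12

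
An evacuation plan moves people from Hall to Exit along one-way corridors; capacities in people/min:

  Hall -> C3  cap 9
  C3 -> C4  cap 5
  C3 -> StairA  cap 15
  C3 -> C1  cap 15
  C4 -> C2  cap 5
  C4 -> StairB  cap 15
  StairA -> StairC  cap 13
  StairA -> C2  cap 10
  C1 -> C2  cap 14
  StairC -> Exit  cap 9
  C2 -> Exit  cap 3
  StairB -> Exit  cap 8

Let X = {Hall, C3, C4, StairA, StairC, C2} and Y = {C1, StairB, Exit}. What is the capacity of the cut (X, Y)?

42

Edges leaving {Hall, C3, C4, StairA, StairC, C2}: C3→C1 (15), C4→StairB (15), StairC→Exit (9), C2→Exit (3).
Cut capacity = 15 + 15 + 9 + 3 = 42.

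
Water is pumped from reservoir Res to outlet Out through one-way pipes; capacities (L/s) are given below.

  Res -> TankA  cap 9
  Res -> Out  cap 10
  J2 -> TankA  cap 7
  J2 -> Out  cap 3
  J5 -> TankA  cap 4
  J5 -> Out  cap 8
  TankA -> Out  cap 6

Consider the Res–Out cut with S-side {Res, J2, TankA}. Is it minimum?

No — its capacity is 19, but the minimum cut has capacity 16.

Given cut capacity: 10 + 3 + 6 = 19.
Augment Res→Out: bottleneck 10, flow now 10.
Augment Res→TankA→Out: bottleneck 6, flow now 16.
No augmenting path remains; maximum flow = 16.
In the residual graph, reachable from Res: {Res, TankA}.
Min-cut edges: Res→Out (10), TankA→Out (6); capacity 10 + 6 = 16.
Cut capacity 19 exceeds the max flow 16, so it is not minimum.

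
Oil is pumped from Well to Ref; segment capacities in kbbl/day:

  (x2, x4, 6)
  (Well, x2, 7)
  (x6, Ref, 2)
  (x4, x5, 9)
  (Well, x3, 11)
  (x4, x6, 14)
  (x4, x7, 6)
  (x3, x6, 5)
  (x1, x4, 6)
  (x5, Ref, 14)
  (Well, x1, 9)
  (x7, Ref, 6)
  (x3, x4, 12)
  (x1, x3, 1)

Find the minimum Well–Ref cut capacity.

17

Augment Well→x3→x6→Ref: bottleneck 2, flow now 2.
Augment Well→x1→x4→x5→Ref: bottleneck 6, flow now 8.
Augment Well→x2→x4→x5→Ref: bottleneck 3, flow now 11.
Augment Well→x2→x4→x7→Ref: bottleneck 3, flow now 14.
Augment Well→x3→x4→x7→Ref: bottleneck 3, flow now 17.
No augmenting path remains; maximum flow = 17.
By max-flow min-cut, the minimum cut capacity equals the max flow.
In the residual graph, reachable from Well: {Well, x1, x2, x3, x4, x6}.
Min-cut edges: x4→x5 (9), x4→x7 (6), x6→Ref (2); capacity 9 + 6 + 2 = 17.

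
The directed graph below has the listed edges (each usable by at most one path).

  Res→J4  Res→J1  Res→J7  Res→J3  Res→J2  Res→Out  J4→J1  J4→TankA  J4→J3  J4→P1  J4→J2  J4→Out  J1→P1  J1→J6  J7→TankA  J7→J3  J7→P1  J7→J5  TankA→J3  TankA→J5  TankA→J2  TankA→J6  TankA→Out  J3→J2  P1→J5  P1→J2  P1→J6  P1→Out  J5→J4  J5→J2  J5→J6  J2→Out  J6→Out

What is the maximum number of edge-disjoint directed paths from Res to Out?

Assign every edge capacity 1; by Menger, the answer equals the max flow.
Path Res→Out (+1); total 1.
Path Res→J4→Out (+1); total 2.
Path Res→J2→Out (+1); total 3.
Path Res→J1→P1→Out (+1); total 4.
Path Res→J7→TankA→Out (+1); total 5.
No residual Res→Out path; max flow = 5.
Certifying cut of size 5: {J2→Out, Res→J1, Res→J4, Res→J7, Res→Out}.

5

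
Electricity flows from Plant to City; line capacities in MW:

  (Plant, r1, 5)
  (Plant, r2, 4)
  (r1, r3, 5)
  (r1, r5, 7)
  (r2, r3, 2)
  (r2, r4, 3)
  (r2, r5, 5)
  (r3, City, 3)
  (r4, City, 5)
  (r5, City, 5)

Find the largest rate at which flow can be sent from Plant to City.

Augment Plant→r1→r3→City: bottleneck 3, flow now 3.
Augment Plant→r1→r5→City: bottleneck 2, flow now 5.
Augment Plant→r2→r4→City: bottleneck 3, flow now 8.
Augment Plant→r2→r5→City: bottleneck 1, flow now 9.
No augmenting path remains; maximum flow = 9.
In the residual graph, reachable from Plant: {Plant}.
Min-cut edges: Plant→r1 (5), Plant→r2 (4); capacity 5 + 4 = 9.
This cut is saturated, so no flow can exceed 9.

9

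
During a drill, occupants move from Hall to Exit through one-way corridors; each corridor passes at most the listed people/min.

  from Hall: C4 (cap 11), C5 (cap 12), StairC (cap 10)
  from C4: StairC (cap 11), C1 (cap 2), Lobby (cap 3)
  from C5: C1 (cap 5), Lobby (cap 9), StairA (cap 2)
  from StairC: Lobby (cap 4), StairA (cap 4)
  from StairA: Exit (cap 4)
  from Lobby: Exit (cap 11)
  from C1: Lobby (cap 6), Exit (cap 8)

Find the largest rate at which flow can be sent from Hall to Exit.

Augment Hall→C4→Lobby→Exit: bottleneck 3, flow now 3.
Augment Hall→C4→C1→Exit: bottleneck 2, flow now 5.
Augment Hall→C5→StairA→Exit: bottleneck 2, flow now 7.
Augment Hall→C5→Lobby→Exit: bottleneck 8, flow now 15.
Augment Hall→C5→C1→Exit: bottleneck 2, flow now 17.
Augment Hall→StairC→StairA→Exit: bottleneck 2, flow now 19.
Augment Hall→StairC→StairA→C5→C1→Exit: bottleneck 2, flow now 21. (uses reverse residual edge)
Augment Hall→StairC→Lobby→C5→C1→Exit: bottleneck 1, flow now 22. (uses reverse residual edge)
No augmenting path remains; maximum flow = 22.
In the residual graph, reachable from Hall: {Hall, C4, C5, StairC, StairA, Lobby}.
Min-cut edges: C4→C1 (2), C5→C1 (5), StairA→Exit (4), Lobby→Exit (11); capacity 2 + 5 + 4 + 11 = 22.
This cut is saturated, so no flow can exceed 22.

22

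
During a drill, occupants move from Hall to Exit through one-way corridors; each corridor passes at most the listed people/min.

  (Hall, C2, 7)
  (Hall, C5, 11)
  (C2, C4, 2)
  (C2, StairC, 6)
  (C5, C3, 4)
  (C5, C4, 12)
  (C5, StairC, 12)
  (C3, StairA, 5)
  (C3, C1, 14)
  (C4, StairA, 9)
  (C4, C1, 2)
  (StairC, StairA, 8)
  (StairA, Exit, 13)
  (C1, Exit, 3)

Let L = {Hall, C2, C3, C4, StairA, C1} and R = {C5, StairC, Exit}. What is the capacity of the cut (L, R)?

33

Edges leaving {Hall, C2, C3, C4, StairA, C1}: Hall→C5 (11), C2→StairC (6), StairA→Exit (13), C1→Exit (3).
Cut capacity = 11 + 6 + 13 + 3 = 33.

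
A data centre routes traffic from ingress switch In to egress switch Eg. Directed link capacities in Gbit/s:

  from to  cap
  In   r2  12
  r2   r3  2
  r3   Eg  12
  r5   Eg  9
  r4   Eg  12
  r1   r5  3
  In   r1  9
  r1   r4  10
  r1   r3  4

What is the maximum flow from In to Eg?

Augment In→r1→r3→Eg: bottleneck 4, flow now 4.
Augment In→r1→r4→Eg: bottleneck 5, flow now 9.
Augment In→r2→r3→Eg: bottleneck 2, flow now 11.
No augmenting path remains; maximum flow = 11.
In the residual graph, reachable from In: {In, r2}.
Min-cut edges: In→r1 (9), r2→r3 (2); capacity 9 + 2 = 11.
This cut is saturated, so no flow can exceed 11.

11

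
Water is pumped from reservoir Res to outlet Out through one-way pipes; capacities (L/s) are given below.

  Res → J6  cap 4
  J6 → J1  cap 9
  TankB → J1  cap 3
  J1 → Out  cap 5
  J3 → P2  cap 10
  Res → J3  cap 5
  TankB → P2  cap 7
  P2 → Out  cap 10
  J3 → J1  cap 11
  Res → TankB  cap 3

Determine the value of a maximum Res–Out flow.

12

Augment Res→TankB→P2→Out: bottleneck 3, flow now 3.
Augment Res→J3→P2→Out: bottleneck 5, flow now 8.
Augment Res→J6→J1→Out: bottleneck 4, flow now 12.
No augmenting path remains; maximum flow = 12.
In the residual graph, reachable from Res: {Res}.
Min-cut edges: Res→TankB (3), Res→J3 (5), Res→J6 (4); capacity 3 + 5 + 4 = 12.
This cut is saturated, so no flow can exceed 12.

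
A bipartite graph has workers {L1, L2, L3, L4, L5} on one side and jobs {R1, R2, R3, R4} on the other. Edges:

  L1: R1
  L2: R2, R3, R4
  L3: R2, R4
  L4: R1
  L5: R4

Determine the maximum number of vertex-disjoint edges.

Unit-capacity flow: source→left, listed edges, right→sink; max matching = max flow.
Augmenting path L1→R1 (+1); matched 1.
Augmenting path L2→R2 (+1); matched 2.
Augmenting path L3→R4 (+1); matched 3.
Augmenting path L5→R4→L3→R2→L2→R3 (+1); matched 4.
No augmenting path remains; maximum matching = 4.
König certificate: {L2, L3, L5, R1} is a vertex cover of size 4 (every listed pair touches it), so no matching can be larger.

4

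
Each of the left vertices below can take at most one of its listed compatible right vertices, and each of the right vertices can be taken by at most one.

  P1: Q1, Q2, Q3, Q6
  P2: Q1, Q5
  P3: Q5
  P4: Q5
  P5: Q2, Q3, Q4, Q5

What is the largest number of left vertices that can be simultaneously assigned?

Unit-capacity flow: source→left, listed edges, right→sink; max matching = max flow.
Augmenting path P1→Q1 (+1); matched 1.
Augmenting path P2→Q5 (+1); matched 2.
Augmenting path P5→Q2 (+1); matched 3.
Augmenting path P3→Q5→P2→Q1→P1→Q3 (+1); matched 4.
No augmenting path remains; maximum matching = 4.
König certificate: {P1, P2, P5, Q5} is a vertex cover of size 4 (every listed pair touches it), so no matching can be larger.

4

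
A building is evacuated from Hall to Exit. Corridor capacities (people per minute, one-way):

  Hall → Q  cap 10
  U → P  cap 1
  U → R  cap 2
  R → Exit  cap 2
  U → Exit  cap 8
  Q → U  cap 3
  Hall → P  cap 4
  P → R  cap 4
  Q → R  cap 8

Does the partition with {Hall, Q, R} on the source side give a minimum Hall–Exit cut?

Given cut capacity: 4 + 3 + 2 = 9.
Augment Hall→P→R→Exit: bottleneck 2, flow now 2.
Augment Hall→Q→U→Exit: bottleneck 3, flow now 5.
No augmenting path remains; maximum flow = 5.
In the residual graph, reachable from Hall: {Hall, P, Q, R}.
Min-cut edges: Q→U (3), R→Exit (2); capacity 3 + 2 = 5.
Cut capacity 9 exceeds the max flow 5, so it is not minimum.

No — its capacity is 9, but the minimum cut has capacity 5.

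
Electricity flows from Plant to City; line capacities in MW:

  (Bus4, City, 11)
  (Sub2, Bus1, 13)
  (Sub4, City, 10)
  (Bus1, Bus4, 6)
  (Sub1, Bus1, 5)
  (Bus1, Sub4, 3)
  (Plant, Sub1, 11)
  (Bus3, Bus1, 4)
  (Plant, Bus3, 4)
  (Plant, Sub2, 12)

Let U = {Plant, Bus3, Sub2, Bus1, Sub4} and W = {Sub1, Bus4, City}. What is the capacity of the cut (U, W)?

Edges leaving {Plant, Bus3, Sub2, Bus1, Sub4}: Plant→Sub1 (11), Bus1→Bus4 (6), Sub4→City (10).
Cut capacity = 11 + 6 + 10 = 27.

27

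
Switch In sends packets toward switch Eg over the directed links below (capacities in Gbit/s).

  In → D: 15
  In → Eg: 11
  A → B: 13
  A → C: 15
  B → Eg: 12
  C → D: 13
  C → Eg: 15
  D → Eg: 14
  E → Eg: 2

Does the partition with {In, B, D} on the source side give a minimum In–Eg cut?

Given cut capacity: 11 + 12 + 14 = 37.
Augment In→Eg: bottleneck 11, flow now 11.
Augment In→D→Eg: bottleneck 14, flow now 25.
No augmenting path remains; maximum flow = 25.
In the residual graph, reachable from In: {In, D}.
Min-cut edges: In→Eg (11), D→Eg (14); capacity 11 + 14 = 25.
Cut capacity 37 exceeds the max flow 25, so it is not minimum.

No — its capacity is 37, but the minimum cut has capacity 25.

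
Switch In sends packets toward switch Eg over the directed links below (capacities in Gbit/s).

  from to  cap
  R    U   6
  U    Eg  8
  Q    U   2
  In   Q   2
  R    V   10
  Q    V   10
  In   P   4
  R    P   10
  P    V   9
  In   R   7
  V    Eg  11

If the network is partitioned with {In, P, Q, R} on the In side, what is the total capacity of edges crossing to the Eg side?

37

Edges leaving {In, P, Q, R}: P→V (9), Q→U (2), Q→V (10), R→U (6), R→V (10).
Cut capacity = 9 + 2 + 10 + 6 + 10 = 37.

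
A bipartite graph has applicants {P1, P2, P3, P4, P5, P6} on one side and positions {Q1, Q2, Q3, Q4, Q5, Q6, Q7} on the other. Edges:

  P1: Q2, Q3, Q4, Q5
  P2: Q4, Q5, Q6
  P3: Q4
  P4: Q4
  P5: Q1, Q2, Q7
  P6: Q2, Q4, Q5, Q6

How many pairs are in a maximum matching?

5

Unit-capacity flow: source→left, listed edges, right→sink; max matching = max flow.
Augmenting path P1→Q2 (+1); matched 1.
Augmenting path P2→Q4 (+1); matched 2.
Augmenting path P5→Q1 (+1); matched 3.
Augmenting path P6→Q5 (+1); matched 4.
Augmenting path P3→Q4→P2→Q6 (+1); matched 5.
No augmenting path remains; maximum matching = 5.
König certificate: {P1, P2, P5, P6, Q4} is a vertex cover of size 5 (every listed pair touches it), so no matching can be larger.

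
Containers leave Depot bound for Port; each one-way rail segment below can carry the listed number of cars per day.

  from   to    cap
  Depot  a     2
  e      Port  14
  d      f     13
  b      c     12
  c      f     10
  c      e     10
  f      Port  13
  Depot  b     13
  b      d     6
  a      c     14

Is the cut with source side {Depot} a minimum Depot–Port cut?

Yes — it is a minimum cut (capacity 15).

Given cut capacity: 2 + 13 = 15.
Augment Depot→a→c→e→Port: bottleneck 2, flow now 2.
Augment Depot→b→c→e→Port: bottleneck 8, flow now 10.
Augment Depot→b→c→f→Port: bottleneck 4, flow now 14.
Augment Depot→b→d→f→Port: bottleneck 1, flow now 15.
No augmenting path remains; maximum flow = 15.
Cut capacity 15 equals the max flow, so it is a minimum cut.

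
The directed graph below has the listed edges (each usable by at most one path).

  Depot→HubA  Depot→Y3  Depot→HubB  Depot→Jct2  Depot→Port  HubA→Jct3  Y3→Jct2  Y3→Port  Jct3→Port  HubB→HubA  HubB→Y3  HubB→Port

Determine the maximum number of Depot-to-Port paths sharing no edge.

4

Assign every edge capacity 1; by Menger, the answer equals the max flow.
Path Depot→Port (+1); total 1.
Path Depot→Y3→Port (+1); total 2.
Path Depot→HubB→Port (+1); total 3.
Path Depot→HubA→Jct3→Port (+1); total 4.
No residual Depot→Port path; max flow = 4.
Certifying cut of size 4: {Depot→HubA, Depot→HubB, Depot→Port, Depot→Y3}.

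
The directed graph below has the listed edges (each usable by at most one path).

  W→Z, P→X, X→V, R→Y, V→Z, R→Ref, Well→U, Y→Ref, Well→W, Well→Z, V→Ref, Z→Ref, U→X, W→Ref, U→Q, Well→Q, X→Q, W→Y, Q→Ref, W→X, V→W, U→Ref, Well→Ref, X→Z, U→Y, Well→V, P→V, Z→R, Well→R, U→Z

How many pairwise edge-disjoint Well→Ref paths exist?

Assign every edge capacity 1; by Menger, the answer equals the max flow.
Path Well→Ref (+1); total 1.
Path Well→Q→Ref (+1); total 2.
Path Well→R→Ref (+1); total 3.
Path Well→U→Ref (+1); total 4.
Path Well→V→Ref (+1); total 5.
Path Well→W→Ref (+1); total 6.
Path Well→Z→Ref (+1); total 7.
No residual Well→Ref path; max flow = 7.
Certifying cut of size 7: {Well→Q, Well→R, Well→Ref, Well→U, Well→V, Well→W, Well→Z}.

7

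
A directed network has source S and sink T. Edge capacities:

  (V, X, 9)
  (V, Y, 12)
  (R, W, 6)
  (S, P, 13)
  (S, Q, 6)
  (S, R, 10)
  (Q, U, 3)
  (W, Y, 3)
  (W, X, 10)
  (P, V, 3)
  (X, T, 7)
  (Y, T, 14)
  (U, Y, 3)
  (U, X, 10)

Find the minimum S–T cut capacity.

12

Augment S→P→V→X→T: bottleneck 3, flow now 3.
Augment S→Q→U→X→T: bottleneck 3, flow now 6.
Augment S→R→W→X→T: bottleneck 1, flow now 7.
Augment S→R→W→Y→T: bottleneck 3, flow now 10.
Augment S→R→W→X→U→Y→T: bottleneck 2, flow now 12. (uses reverse residual edge)
No augmenting path remains; maximum flow = 12.
By max-flow min-cut, the minimum cut capacity equals the max flow.
In the residual graph, reachable from S: {S, P, Q, R}.
Min-cut edges: P→V (3), Q→U (3), R→W (6); capacity 3 + 3 + 6 = 12.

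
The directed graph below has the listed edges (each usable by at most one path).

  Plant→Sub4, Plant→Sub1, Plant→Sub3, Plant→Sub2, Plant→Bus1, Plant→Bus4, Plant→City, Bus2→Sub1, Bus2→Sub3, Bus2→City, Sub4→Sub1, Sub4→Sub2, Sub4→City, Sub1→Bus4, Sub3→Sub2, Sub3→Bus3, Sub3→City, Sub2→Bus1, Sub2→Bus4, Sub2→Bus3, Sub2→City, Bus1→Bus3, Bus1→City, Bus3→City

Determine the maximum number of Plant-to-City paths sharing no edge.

5

Assign every edge capacity 1; by Menger, the answer equals the max flow.
Path Plant→City (+1); total 1.
Path Plant→Sub4→City (+1); total 2.
Path Plant→Sub3→City (+1); total 3.
Path Plant→Sub2→City (+1); total 4.
Path Plant→Bus1→City (+1); total 5.
No residual Plant→City path; max flow = 5.
Certifying cut of size 5: {Plant→Bus1, Plant→City, Plant→Sub2, Plant→Sub3, Plant→Sub4}.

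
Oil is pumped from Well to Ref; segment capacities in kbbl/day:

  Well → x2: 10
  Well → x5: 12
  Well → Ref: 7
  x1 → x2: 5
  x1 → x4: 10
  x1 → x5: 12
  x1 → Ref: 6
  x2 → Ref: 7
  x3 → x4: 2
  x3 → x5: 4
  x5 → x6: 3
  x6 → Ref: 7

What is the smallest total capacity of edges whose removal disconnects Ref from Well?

Augment Well→Ref: bottleneck 7, flow now 7.
Augment Well→x2→Ref: bottleneck 7, flow now 14.
Augment Well→x5→x6→Ref: bottleneck 3, flow now 17.
No augmenting path remains; maximum flow = 17.
By max-flow min-cut, the minimum cut capacity equals the max flow.
In the residual graph, reachable from Well: {Well, x2, x5}.
Min-cut edges: Well→Ref (7), x2→Ref (7), x5→x6 (3); capacity 7 + 7 + 3 = 17.

17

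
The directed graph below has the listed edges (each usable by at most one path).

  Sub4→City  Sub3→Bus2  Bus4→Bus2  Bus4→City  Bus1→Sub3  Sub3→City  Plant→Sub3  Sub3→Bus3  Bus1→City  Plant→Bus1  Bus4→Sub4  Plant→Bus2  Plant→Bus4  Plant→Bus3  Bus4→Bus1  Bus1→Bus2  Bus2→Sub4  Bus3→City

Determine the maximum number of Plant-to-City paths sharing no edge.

5

Assign every edge capacity 1; by Menger, the answer equals the max flow.
Path Plant→Bus1→City (+1); total 1.
Path Plant→Sub3→City (+1); total 2.
Path Plant→Bus3→City (+1); total 3.
Path Plant→Bus4→City (+1); total 4.
Path Plant→Bus2→Sub4→City (+1); total 5.
No residual Plant→City path; max flow = 5.
Certifying cut of size 5: {Plant→Bus1, Plant→Bus2, Plant→Bus3, Plant→Bus4, Plant→Sub3}.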